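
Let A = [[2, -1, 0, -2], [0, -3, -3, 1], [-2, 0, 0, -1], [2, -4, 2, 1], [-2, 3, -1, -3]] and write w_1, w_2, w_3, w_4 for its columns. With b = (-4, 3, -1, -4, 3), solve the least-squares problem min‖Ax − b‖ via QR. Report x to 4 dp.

x = (-0.4807, 0.5998, -1.2510, 0.7989)

w_1 = (2, 0, -2, 2, -2); ‖w_1‖ = 4.0000, so e_1 = (0.5000, 0.0000, -0.5000, 0.5000, -0.5000).
e_1·w_2 = 0.5000·(-1) + 0.0000·(-3) + (-0.5000)·0 + 0.5000·(-4) + (-0.5000)·3 = -4.0000.
u_2 = w_2 + 4.0000·e_1 = (1.0000, -3.0000, -2.0000, -2.0000, 1.0000).
‖u_2‖ = 4.3589, so e_2 = (0.2294, -0.6882, -0.4588, -0.4588, 0.2294).
e_1·w_3 = 0.5000·0 + 0.0000·(-3) + (-0.5000)·0 + 0.5000·2 + (-0.5000)·(-1) = 1.5000; e_2·w_3 = 0.2294·0 + (-0.6882)·(-3) + (-0.4588)·0 + (-0.4588)·2 + 0.2294·(-1) = 0.9177.
u_3 = w_3 − 1.5000·e_1 − 0.9177·e_2 = (-0.9605, -2.3684, 1.1711, 1.6711, -0.4605).
‖u_3‖ = 3.3027, so e_3 = (-0.2908, -0.7171, 0.3546, 0.5060, -0.1394).
e_1·w_4 = 0.5000·(-2) + 0.0000·1 + (-0.5000)·(-1) + 0.5000·1 + (-0.5000)·(-3) = 1.5000; e_2·w_4 = 0.2294·(-2) + (-0.6882)·1 + (-0.4588)·(-1) + (-0.4588)·1 + 0.2294·(-3) = -1.8353; e_3·w_4 = (-0.2908)·(-2) + (-0.7171)·1 + 0.3546·(-1) + 0.5060·1 + (-0.1394)·(-3) = 0.4343.
u_4 = w_4 − 1.5000·e_1 + 1.8353·e_2 − 0.4343·e_3 = (-2.2027, 0.0483, -1.2461, -0.8118, -1.7684).
‖u_4‖ = 3.1926, so e_4 = (-0.6899, 0.0151, -0.3903, -0.2543, -0.5539).
Qᵀb = (-5.0000, 0.0000, -3.7848, 2.5507).
Back-substitute: x_4 = 2.5507/3.1926 = 0.7989.
x_3 = (-3.7848 − 0.4343·0.7989)/3.3027 = -1.2510.
x_2 = (0.0000 − 0.9177·(-1.2510) + 1.8353·0.7989)/4.3589 = 0.5998.
x_1 = (-5.0000 + 4.0000·0.5998 − 1.5000·(-1.2510) − 1.5000·0.7989)/4.0000 = -0.4807.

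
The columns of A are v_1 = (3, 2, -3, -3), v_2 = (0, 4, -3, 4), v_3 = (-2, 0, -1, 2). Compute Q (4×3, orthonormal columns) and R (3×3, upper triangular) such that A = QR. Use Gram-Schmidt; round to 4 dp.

Q = [[0.5388, -0.0763, -0.6156], [0.3592, 0.5800, -0.3512], [-0.5388, -0.3969, -0.6863], [-0.5388, 0.7073, -0.1635]], R = [[5.5678, 0.8980, -1.6164], [0.0000, 6.3398, 1.9640], [0.0000, 0.0000, 1.5905]]

q_1 = v_1/‖v_1‖ = (3, 2, -3, -3)/5.5678 = (0.5388, 0.3592, -0.5388, -0.5388).
r_{12} = q_1·v_2 = 0.8980.
u_2 = v_2 − 0.8980·q_1 = (-0.4839, 3.6774, -2.5161, 4.4839).
‖u_2‖ = 6.3398, so q_2 = (-0.0763, 0.5800, -0.3969, 0.7073).
r_{13} = q_1·v_3 = -1.6164; r_{23} = q_2·v_3 = 1.9640.
u_3 = v_3 + 1.6164·q_1 − 1.9640·q_2 = (-0.9791, -0.5586, -1.0915, -0.2600).
‖u_3‖ = 1.5905, so q_3 = (-0.6156, -0.3512, -0.6863, -0.1635).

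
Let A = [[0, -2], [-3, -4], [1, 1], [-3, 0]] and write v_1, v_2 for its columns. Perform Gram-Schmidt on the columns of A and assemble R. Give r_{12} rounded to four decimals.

r_{12} = 2.9824

q_1 = v_1/‖v_1‖ = (0, -3, 1, -3)/4.3589 = (0.0000, -0.6882, 0.2294, -0.6882).
r_{12} = q_1·v_2 = 2.9824.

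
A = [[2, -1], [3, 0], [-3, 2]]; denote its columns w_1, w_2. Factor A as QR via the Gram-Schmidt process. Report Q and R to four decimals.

Q = [[0.4264, -0.1886], [0.6396, 0.7544], [-0.6396, 0.6287]], R = [[4.6904, -1.7056], [0.0000, 1.4460]]

q_1 = w_1/‖w_1‖ = (2, 3, -3)/4.6904 = (0.4264, 0.6396, -0.6396).
r_{12} = q_1·w_2 = -1.7056.
u_2 = w_2 + 1.7056·q_1 = (-0.2727, 1.0909, 0.9091).
‖u_2‖ = 1.4460, so q_2 = (-0.1886, 0.7544, 0.6287).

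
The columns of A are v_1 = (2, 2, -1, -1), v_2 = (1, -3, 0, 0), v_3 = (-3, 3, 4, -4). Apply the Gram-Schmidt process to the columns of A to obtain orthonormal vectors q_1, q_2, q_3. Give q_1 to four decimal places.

v_1 = (2, 2, -1, -1); ‖v_1‖ = 3.1623, so q_1 = (0.6325, 0.6325, -0.3162, -0.3162).

q_1 = (0.6325, 0.6325, -0.3162, -0.3162)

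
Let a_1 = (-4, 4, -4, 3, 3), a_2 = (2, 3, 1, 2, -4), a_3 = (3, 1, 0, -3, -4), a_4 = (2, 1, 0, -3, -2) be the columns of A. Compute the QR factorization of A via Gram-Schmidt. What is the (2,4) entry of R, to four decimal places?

r_{24} = 1.2574

a_1 = (-4, 4, -4, 3, 3); ‖a_1‖ = 8.1240, so e_1 = (-0.4924, 0.4924, -0.4924, 0.3693, 0.3693).
e_1·a_2 = (-0.4924)·2 + 0.4924·3 + (-0.4924)·1 + 0.3693·2 + 0.3693·(-4) = -0.7385.
u_2 = a_2 + 0.7385·e_1 = (1.6364, 3.3636, 0.6364, 2.2727, -3.7273).
‖u_2‖ = 5.7840, so e_2 = (0.2829, 0.5815, 0.1100, 0.3929, -0.6444).
r_{24} = e_2·a_4 = 1.2574.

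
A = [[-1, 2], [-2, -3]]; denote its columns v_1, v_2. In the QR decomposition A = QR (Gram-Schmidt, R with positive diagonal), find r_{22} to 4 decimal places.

v_1 = (-1, -2); ‖v_1‖ = 2.2361, so q_1 = (-0.4472, -0.8944).
q_1·v_2 = (-0.4472)·2 + (-0.8944)·(-3) = 1.7889.
u_2 = v_2 − 1.7889·q_1 = (2.8000, -1.4000).
r_{22} = ‖u_2‖ = 3.1305.

r_{22} = 3.1305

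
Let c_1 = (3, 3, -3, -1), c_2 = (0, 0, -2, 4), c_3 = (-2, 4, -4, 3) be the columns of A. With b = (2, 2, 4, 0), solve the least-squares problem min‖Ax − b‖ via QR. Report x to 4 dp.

c_1 = (3, 3, -3, -1); ‖c_1‖ = 5.2915, so q_1 = (0.5669, 0.5669, -0.5669, -0.1890).
q_1·c_2 = 0.5669·0 + 0.5669·0 + (-0.5669)·(-2) + (-0.1890)·4 = 0.3780.
u_2 = c_2 − 0.3780·q_1 = (-0.2143, -0.2143, -1.7857, 4.0714).
‖u_2‖ = 4.4561, so q_2 = (-0.0481, -0.0481, -0.4007, 0.9137).
q_1·c_3 = 0.5669·(-2) + 0.5669·4 + (-0.5669)·(-4) + (-0.1890)·3 = 2.8347; q_2·c_3 = (-0.0481)·(-2) + (-0.0481)·4 + (-0.4007)·(-4) + 0.9137·3 = 4.2478.
u_3 = c_3 − 2.8347·q_1 − 4.2478·q_2 = (-3.4029, 2.5971, -0.6906, -0.3453).
‖u_3‖ = 4.3498, so q_3 = (-0.7823, 0.5971, -0.1588, -0.0794).
Qᵀb = (0.0000, -1.7953, -1.0056).
Back-substitute: x_3 = -1.0056/4.3498 = -0.2312.
x_2 = (-1.7953 − 4.2478·(-0.2312))/4.4561 = -0.1825.
x_1 = (0.0000 − 0.3780·(-0.1825) − 2.8347·(-0.2312))/5.2915 = 0.1369.

x = (0.1369, -0.1825, -0.2312)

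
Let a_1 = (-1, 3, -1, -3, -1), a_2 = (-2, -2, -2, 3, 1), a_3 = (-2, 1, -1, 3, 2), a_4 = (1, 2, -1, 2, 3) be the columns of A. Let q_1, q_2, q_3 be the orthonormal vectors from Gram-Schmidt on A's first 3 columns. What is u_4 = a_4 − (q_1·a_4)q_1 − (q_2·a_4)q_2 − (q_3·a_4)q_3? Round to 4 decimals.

u_4 = (1.6256, 0.1671, -1.5699, -0.2076, 1.0686)

a_1 = (-1, 3, -1, -3, -1); ‖a_1‖ = 4.5826, so q_1 = (-0.2182, 0.6547, -0.2182, -0.6547, -0.2182).
q_1·a_2 = (-0.2182)·(-2) + 0.6547·(-2) + (-0.2182)·(-2) + (-0.6547)·3 + (-0.2182)·1 = -2.6186.
u_2 = a_2 + 2.6186·q_1 = (-2.5714, -0.2857, -2.5714, 1.2857, 0.4286).
‖u_2‖ = 3.8914, so q_2 = (-0.6608, -0.0734, -0.6608, 0.3304, 0.1101).
q_1·a_3 = (-0.2182)·(-2) + 0.6547·1 + (-0.2182)·(-1) + (-0.6547)·3 + (-0.2182)·2 = -1.0911; q_2·a_3 = (-0.6608)·(-2) + (-0.0734)·1 + (-0.6608)·(-1) + 0.3304·3 + 0.1101·2 = 3.1204.
u_3 = a_3 + 1.0911·q_1 − 3.1204·q_2 = (-0.1761, 1.9434, 0.8239, 1.2547, 1.4182).
‖u_3‖ = 2.8412, so q_3 = (-0.0620, 0.6840, 0.2900, 0.4416, 0.4992).
q_1·a_4 = (-0.2182)·1 + 0.6547·2 + (-0.2182)·(-1) + (-0.6547)·2 + (-0.2182)·3 = -0.6547; q_2·a_4 = (-0.6608)·1 + (-0.0734)·2 + (-0.6608)·(-1) + 0.3304·2 + 0.1101·3 = 0.8444; q_3·a_4 = (-0.0620)·1 + 0.6840·2 + 0.2900·(-1) + 0.4416·2 + 0.4992·3 = 3.3968.
u_4 = a_4 + 0.6547·q_1 − 0.8444·q_2 − 3.3968·q_3 = (1.6256, 0.1671, -1.5699, -0.2076, 1.0686).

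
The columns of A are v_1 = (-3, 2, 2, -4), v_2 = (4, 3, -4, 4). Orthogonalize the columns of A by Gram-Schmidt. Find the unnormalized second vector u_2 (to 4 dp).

u_2 = (1.2727, 4.8182, -2.1818, 0.3636)

q_1 = v_1/‖v_1‖ = (-3, 2, 2, -4)/5.7446 = (-0.5222, 0.3482, 0.3482, -0.6963).
r_{12} = q_1·v_2 = -5.2223.
u_2 = v_2 + 5.2223·q_1 = (1.2727, 4.8182, -2.1818, 0.3636).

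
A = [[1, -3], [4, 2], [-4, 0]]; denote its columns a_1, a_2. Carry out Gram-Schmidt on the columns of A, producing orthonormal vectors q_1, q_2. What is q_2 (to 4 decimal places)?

q_2 = (-0.9007, 0.3984, 0.1732)

a_1 = (1, 4, -4); ‖a_1‖ = 5.7446, so q_1 = (0.1741, 0.6963, -0.6963).
q_1·a_2 = 0.1741·(-3) + 0.6963·2 + (-0.6963)·0 = 0.8704.
u_2 = a_2 − 0.8704·q_1 = (-3.1515, 1.3939, 0.6061).
‖u_2‖ = 3.4989, so q_2 = (-0.9007, 0.3984, 0.1732).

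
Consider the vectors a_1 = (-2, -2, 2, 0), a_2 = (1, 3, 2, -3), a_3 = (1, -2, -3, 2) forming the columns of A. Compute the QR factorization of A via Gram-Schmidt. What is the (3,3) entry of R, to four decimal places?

r_{33} = 1.0742

a_1 = (-2, -2, 2, 0); ‖a_1‖ = 3.4641, so e_1 = (-0.5774, -0.5774, 0.5774, 0.0000).
e_1·a_2 = (-0.5774)·1 + (-0.5774)·3 + 0.5774·2 + 0.0000·(-3) = -1.1547.
u_2 = a_2 + 1.1547·e_1 = (0.3333, 2.3333, 2.6667, -3.0000).
‖u_2‖ = 4.6547, so e_2 = (0.0716, 0.5013, 0.5729, -0.6445).
e_1·a_3 = (-0.5774)·1 + (-0.5774)·(-2) + 0.5774·(-3) + 0.0000·2 = -1.1547; e_2·a_3 = 0.0716·1 + 0.5013·(-2) + 0.5729·(-3) + (-0.6445)·2 = -3.9386.
u_3 = a_3 + 1.1547·e_1 + 3.9386·e_2 = (0.6154, -0.6923, -0.0769, -0.5385).
r_{33} = ‖u_3‖ = 1.0742.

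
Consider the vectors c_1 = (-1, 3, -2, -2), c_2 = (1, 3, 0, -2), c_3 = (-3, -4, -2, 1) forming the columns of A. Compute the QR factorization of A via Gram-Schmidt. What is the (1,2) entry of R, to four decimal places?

c_1 = (-1, 3, -2, -2); ‖c_1‖ = 4.2426, so e_1 = (-0.2357, 0.7071, -0.4714, -0.4714).
r_{12} = e_1·c_2 = 2.8284.

r_{12} = 2.8284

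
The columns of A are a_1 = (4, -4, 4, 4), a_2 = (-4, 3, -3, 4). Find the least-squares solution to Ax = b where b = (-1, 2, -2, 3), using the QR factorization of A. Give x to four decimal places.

a_1 = (4, -4, 4, 4); ‖a_1‖ = 8.0000, so e_1 = (0.5000, -0.5000, 0.5000, 0.5000).
e_1·a_2 = 0.5000·(-4) + (-0.5000)·3 + 0.5000·(-3) + 0.5000·4 = -3.0000.
u_2 = a_2 + 3.0000·e_1 = (-2.5000, 1.5000, -1.5000, 5.5000).
‖u_2‖ = 6.4031, so e_2 = (-0.3904, 0.2343, -0.2343, 0.8590).
Qᵀb = (-1.0000, 3.9043).
Back-substitute: x_2 = 3.9043/6.4031 = 0.6098.
x_1 = (-1.0000 + 3.0000·0.6098)/8.0000 = 0.1037.

x = (0.1037, 0.6098)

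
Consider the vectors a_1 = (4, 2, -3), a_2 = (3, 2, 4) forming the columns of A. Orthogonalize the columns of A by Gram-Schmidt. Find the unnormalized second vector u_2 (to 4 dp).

u_2 = (2.4483, 1.7241, 4.4138)

a_1 = (4, 2, -3); ‖a_1‖ = 5.3852, so e_1 = (0.7428, 0.3714, -0.5571).
e_1·a_2 = 0.7428·3 + 0.3714·2 + (-0.5571)·4 = 0.7428.
u_2 = a_2 − 0.7428·e_1 = (2.4483, 1.7241, 4.4138).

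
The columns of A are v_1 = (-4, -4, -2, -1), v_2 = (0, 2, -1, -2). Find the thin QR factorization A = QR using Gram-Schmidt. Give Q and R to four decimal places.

v_1 = (-4, -4, -2, -1); ‖v_1‖ = 6.0828, so e_1 = (-0.6576, -0.6576, -0.3288, -0.1644).
e_1·v_2 = (-0.6576)·0 + (-0.6576)·2 + (-0.3288)·(-1) + (-0.1644)·(-2) = -0.6576.
u_2 = v_2 + 0.6576·e_1 = (-0.4324, 1.5676, -1.2162, -2.1081).
‖u_2‖ = 2.9270, so e_2 = (-0.1477, 0.5355, -0.4155, -0.7202).

Q = [[-0.6576, -0.1477], [-0.6576, 0.5355], [-0.3288, -0.4155], [-0.1644, -0.7202]], R = [[6.0828, -0.6576], [0.0000, 2.9270]]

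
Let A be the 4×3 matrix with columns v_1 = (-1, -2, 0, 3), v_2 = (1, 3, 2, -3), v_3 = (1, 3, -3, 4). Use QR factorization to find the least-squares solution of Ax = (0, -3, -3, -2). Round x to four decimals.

x = (-2.2577, -2.0958, -0.3851)

v_1 = (-1, -2, 0, 3); ‖v_1‖ = 3.7417, so q_1 = (-0.2673, -0.5345, 0.0000, 0.8018).
q_1·v_2 = (-0.2673)·1 + (-0.5345)·3 + 0.0000·2 + 0.8018·(-3) = -4.2762.
u_2 = v_2 + 4.2762·q_1 = (-0.1429, 0.7143, 2.0000, 0.4286).
‖u_2‖ = 2.1712, so q_2 = (-0.0658, 0.3290, 0.9211, 0.1974).
q_1·v_3 = (-0.2673)·1 + (-0.5345)·3 + 0.0000·(-3) + 0.8018·4 = 1.3363; q_2·v_3 = (-0.0658)·1 + 0.3290·3 + 0.9211·(-3) + 0.1974·4 = -1.0527.
u_3 = v_3 − 1.3363·q_1 + 1.0527·q_2 = (1.2879, 4.0606, -2.0303, 3.1364).
‖u_3‖ = 5.6662, so q_3 = (0.2273, 0.7166, -0.3583, 0.5535).
Qᵀb = (0.0000, -4.1451, -2.1820).
Back-substitute: x_3 = -2.1820/5.6662 = -0.3851.
x_2 = (-4.1451 + 1.0527·(-0.3851))/2.1712 = -2.0958.
x_1 = (0.0000 + 4.2762·(-2.0958) − 1.3363·(-0.3851))/3.7417 = -2.2577.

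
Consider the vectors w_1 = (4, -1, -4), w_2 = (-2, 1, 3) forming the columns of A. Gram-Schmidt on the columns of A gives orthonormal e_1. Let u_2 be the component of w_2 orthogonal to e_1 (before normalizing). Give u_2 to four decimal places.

w_1 = (4, -1, -4); ‖w_1‖ = 5.7446, so e_1 = (0.6963, -0.1741, -0.6963).
e_1·w_2 = 0.6963·(-2) + (-0.1741)·1 + (-0.6963)·3 = -3.6556.
u_2 = w_2 + 3.6556·e_1 = (0.5455, 0.3636, 0.4545).

u_2 = (0.5455, 0.3636, 0.4545)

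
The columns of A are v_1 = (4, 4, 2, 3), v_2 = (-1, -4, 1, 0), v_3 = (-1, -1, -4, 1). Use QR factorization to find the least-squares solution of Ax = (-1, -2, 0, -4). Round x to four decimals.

e_1 = v_1/‖v_1‖ = (4, 4, 2, 3)/6.7082 = (0.5963, 0.5963, 0.2981, 0.4472).
r_{12} = e_1·v_2 = -2.6833.
u_2 = v_2 + 2.6833·e_1 = (0.6000, -2.4000, 1.8000, 1.2000).
‖u_2‖ = 3.2863, so e_2 = (0.1826, -0.7303, 0.5477, 0.3651).
r_{13} = e_1·v_3 = -1.9379; r_{23} = e_2·v_3 = -1.2780.
u_3 = v_3 + 1.9379·e_1 + 1.2780·e_2 = (0.3889, -0.7778, -2.7222, 2.3333).
‖u_3‖ = 3.6893, so e_3 = (0.1054, -0.2108, -0.7379, 0.6325).
Qᵀb = (-3.5777, -0.1826, -2.2136).
Back-substitute: x_3 = -2.2136/3.6893 = -0.6000.
x_2 = (-0.1826 + 1.2780·(-0.6000))/3.2863 = -0.2889.
x_1 = (-3.5777 + 2.6833·(-0.2889) + 1.9379·(-0.6000))/6.7082 = -0.8222.

x = (-0.8222, -0.2889, -0.6000)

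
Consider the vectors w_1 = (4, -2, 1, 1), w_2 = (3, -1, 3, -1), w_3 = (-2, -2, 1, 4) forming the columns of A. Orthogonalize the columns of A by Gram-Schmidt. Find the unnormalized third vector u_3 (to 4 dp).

u_3 = (-2.1196, -1.5978, 2.5109, 2.7717)

w_1 = (4, -2, 1, 1); ‖w_1‖ = 4.6904, so q_1 = (0.8528, -0.4264, 0.2132, 0.2132).
q_1·w_2 = 0.8528·3 + (-0.4264)·(-1) + 0.2132·3 + 0.2132·(-1) = 3.4112.
u_2 = w_2 − 3.4112·q_1 = (0.0909, 0.4545, 2.2727, -1.7273).
‖u_2‖ = 2.8920, so q_2 = (0.0314, 0.1572, 0.7859, -0.5973).
q_1·w_3 = 0.8528·(-2) + (-0.4264)·(-2) + 0.2132·1 + 0.2132·4 = 0.2132; q_2·w_3 = 0.0314·(-2) + 0.1572·(-2) + 0.7859·1 + (-0.5973)·4 = -1.9804.
u_3 = w_3 − 0.2132·q_1 + 1.9804·q_2 = (-2.1196, -1.5978, 2.5109, 2.7717).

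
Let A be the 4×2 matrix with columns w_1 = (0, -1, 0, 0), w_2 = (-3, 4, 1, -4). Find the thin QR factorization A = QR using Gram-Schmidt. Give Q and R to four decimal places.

e_1 = w_1/‖w_1‖ = (0, -1, 0, 0)/1.0000 = (0.0000, -1.0000, 0.0000, 0.0000).
r_{12} = e_1·w_2 = -4.0000.
u_2 = w_2 + 4.0000·e_1 = (-3.0000, 0.0000, 1.0000, -4.0000).
‖u_2‖ = 5.0990, so e_2 = (-0.5883, 0.0000, 0.1961, -0.7845).

Q = [[0.0000, -0.5883], [-1.0000, 0.0000], [0.0000, 0.1961], [0.0000, -0.7845]], R = [[1.0000, -4.0000], [0.0000, 5.0990]]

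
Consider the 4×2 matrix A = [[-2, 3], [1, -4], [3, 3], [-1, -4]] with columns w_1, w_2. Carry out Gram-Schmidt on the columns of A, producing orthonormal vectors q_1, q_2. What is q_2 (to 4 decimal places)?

w_1 = (-2, 1, 3, -1); ‖w_1‖ = 3.8730, so q_1 = (-0.5164, 0.2582, 0.7746, -0.2582).
q_1·w_2 = (-0.5164)·3 + 0.2582·(-4) + 0.7746·3 + (-0.2582)·(-4) = 0.7746.
u_2 = w_2 − 0.7746·q_1 = (3.4000, -4.2000, 2.4000, -3.8000).
‖u_2‖ = 7.0285, so q_2 = (0.4837, -0.5976, 0.3415, -0.5407).

q_2 = (0.4837, -0.5976, 0.3415, -0.5407)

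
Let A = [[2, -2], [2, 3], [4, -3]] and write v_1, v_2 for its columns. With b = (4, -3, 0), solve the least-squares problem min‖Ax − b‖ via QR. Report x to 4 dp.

v_1 = (2, 2, 4); ‖v_1‖ = 4.8990, so q_1 = (0.4082, 0.4082, 0.8165).
q_1·v_2 = 0.4082·(-2) + 0.4082·3 + 0.8165·(-3) = -2.0412.
u_2 = v_2 + 2.0412·q_1 = (-1.1667, 3.8333, -1.3333).
‖u_2‖ = 4.2230, so q_2 = (-0.2763, 0.9077, -0.3157).
Qᵀb = (0.4082, -3.8283).
Back-substitute: x_2 = -3.8283/4.2230 = -0.9065.
x_1 = (0.4082 + 2.0412·(-0.9065))/4.8990 = -0.2944.

x = (-0.2944, -0.9065)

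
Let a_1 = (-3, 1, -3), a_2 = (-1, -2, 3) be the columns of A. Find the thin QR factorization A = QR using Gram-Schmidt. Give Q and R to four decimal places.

a_1 = (-3, 1, -3); ‖a_1‖ = 4.3589, so q_1 = (-0.6882, 0.2294, -0.6882).
q_1·a_2 = (-0.6882)·(-1) + 0.2294·(-2) + (-0.6882)·3 = -1.8353.
u_2 = a_2 + 1.8353·q_1 = (-2.2632, -1.5789, 1.7368).
‖u_2‖ = 3.2606, so q_2 = (-0.6941, -0.4842, 0.5327).

Q = [[-0.6882, -0.6941], [0.2294, -0.4842], [-0.6882, 0.5327]], R = [[4.3589, -1.8353], [0.0000, 3.2606]]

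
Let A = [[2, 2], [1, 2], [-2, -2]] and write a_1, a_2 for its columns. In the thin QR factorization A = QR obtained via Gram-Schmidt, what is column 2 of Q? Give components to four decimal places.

a_1 = (2, 1, -2); ‖a_1‖ = 3.0000, so e_1 = (0.6667, 0.3333, -0.6667).
e_1·a_2 = 0.6667·2 + 0.3333·2 + (-0.6667)·(-2) = 3.3333.
u_2 = a_2 − 3.3333·e_1 = (-0.2222, 0.8889, 0.2222).
‖u_2‖ = 0.9428, so e_2 = (-0.2357, 0.9428, 0.2357).

e_2 = (-0.2357, 0.9428, 0.2357)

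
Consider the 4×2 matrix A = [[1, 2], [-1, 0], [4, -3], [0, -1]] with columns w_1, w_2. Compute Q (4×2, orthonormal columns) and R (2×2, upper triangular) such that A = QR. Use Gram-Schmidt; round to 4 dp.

Q = [[0.2357, 0.8794], [-0.2357, -0.1912], [0.9428, -0.2677], [0.0000, -0.3441]], R = [[4.2426, -2.3570], [0.0000, 2.9059]]

w_1 = (1, -1, 4, 0); ‖w_1‖ = 4.2426, so e_1 = (0.2357, -0.2357, 0.9428, 0.0000).
e_1·w_2 = 0.2357·2 + (-0.2357)·0 + 0.9428·(-3) + 0.0000·(-1) = -2.3570.
u_2 = w_2 + 2.3570·e_1 = (2.5556, -0.5556, -0.7778, -1.0000).
‖u_2‖ = 2.9059, so e_2 = (0.8794, -0.1912, -0.2677, -0.3441).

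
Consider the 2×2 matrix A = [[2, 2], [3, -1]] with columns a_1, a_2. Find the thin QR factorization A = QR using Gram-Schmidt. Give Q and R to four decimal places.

q_1 = a_1/‖a_1‖ = (2, 3)/3.6056 = (0.5547, 0.8321).
r_{12} = q_1·a_2 = 0.2774.
u_2 = a_2 − 0.2774·q_1 = (1.8462, -1.2308).
‖u_2‖ = 2.2188, so q_2 = (0.8321, -0.5547).

Q = [[0.5547, 0.8321], [0.8321, -0.5547]], R = [[3.6056, 0.2774], [0.0000, 2.2188]]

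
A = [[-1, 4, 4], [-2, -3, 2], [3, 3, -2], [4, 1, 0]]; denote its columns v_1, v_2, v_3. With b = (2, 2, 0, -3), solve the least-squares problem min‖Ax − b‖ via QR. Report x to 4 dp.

q_1 = v_1/‖v_1‖ = (-1, -2, 3, 4)/5.4772 = (-0.1826, -0.3651, 0.5477, 0.7303).
r_{12} = q_1·v_2 = 2.7386.
u_2 = v_2 − 2.7386·q_1 = (4.5000, -2.0000, 1.5000, -1.0000).
‖u_2‖ = 5.2440, so q_2 = (0.8581, -0.3814, 0.2860, -0.1907).
r_{13} = q_1·v_3 = -2.5560; r_{23} = q_2·v_3 = 2.0976.
u_3 = v_3 + 2.5560·q_1 − 2.0976·q_2 = (1.7333, 1.8667, -1.2000, 2.2667).
‖u_3‖ = 3.6148, so q_3 = (0.4795, 0.5164, -0.3320, 0.6271).
Qᵀb = (-3.2863, 1.5255, 0.1107).
Back-substitute: x_3 = 0.1107/3.6148 = 0.0306.
x_2 = (1.5255 − 2.0976·0.0306)/5.2440 = 0.2787.
x_1 = (-3.2863 − 2.7386·0.2787 + 2.5560·0.0306)/5.4772 = -0.7250.

x = (-0.7250, 0.2787, 0.0306)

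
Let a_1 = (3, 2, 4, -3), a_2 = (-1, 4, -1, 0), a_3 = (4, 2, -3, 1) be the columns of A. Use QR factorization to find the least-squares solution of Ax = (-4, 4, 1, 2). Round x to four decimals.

a_1 = (3, 2, 4, -3); ‖a_1‖ = 6.1644, so e_1 = (0.4867, 0.3244, 0.6489, -0.4867).
e_1·a_2 = 0.4867·(-1) + 0.3244·4 + 0.6489·(-1) + (-0.4867)·0 = 0.1622.
u_2 = a_2 − 0.1622·e_1 = (-1.0789, 3.9474, -1.1053, 0.0789).
‖u_2‖ = 4.2395, so e_2 = (-0.2545, 0.9311, -0.2607, 0.0186).
e_1·a_3 = 0.4867·4 + 0.3244·2 + 0.6489·(-3) + (-0.4867)·1 = 0.1622; e_2·a_3 = (-0.2545)·4 + 0.9311·2 + (-0.2607)·(-3) + 0.0186·1 = 1.6449.
u_3 = a_3 − 0.1622·e_1 − 1.6449·e_2 = (4.3397, 0.4158, -2.6764, 1.0483).
‖u_3‖ = 5.2219, so e_3 = (0.8311, 0.0796, -0.5125, 0.2008).
Qᵀb = (-0.9733, 4.5189, -3.1167).
Back-substitute: x_3 = -3.1167/5.2219 = -0.5969.
x_2 = (4.5189 − 1.6449·(-0.5969))/4.2395 = 1.2975.
x_1 = (-0.9733 − 0.1622·1.2975 − 0.1622·(-0.5969))/6.1644 = -0.1763.

x = (-0.1763, 1.2975, -0.5969)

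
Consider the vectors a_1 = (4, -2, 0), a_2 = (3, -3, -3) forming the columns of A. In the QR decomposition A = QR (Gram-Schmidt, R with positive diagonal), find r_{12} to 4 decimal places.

r_{12} = 4.0249

a_1 = (4, -2, 0); ‖a_1‖ = 4.4721, so q_1 = (0.8944, -0.4472, 0.0000).
r_{12} = q_1·a_2 = 4.0249.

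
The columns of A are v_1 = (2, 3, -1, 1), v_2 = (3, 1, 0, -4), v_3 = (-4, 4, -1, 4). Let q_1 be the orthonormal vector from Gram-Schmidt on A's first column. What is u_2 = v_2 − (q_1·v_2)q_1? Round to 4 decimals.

u_2 = (2.3333, 0.0000, 0.3333, -4.3333)

v_1 = (2, 3, -1, 1); ‖v_1‖ = 3.8730, so q_1 = (0.5164, 0.7746, -0.2582, 0.2582).
q_1·v_2 = 0.5164·3 + 0.7746·1 + (-0.2582)·0 + 0.2582·(-4) = 1.2910.
u_2 = v_2 − 1.2910·q_1 = (2.3333, 0.0000, 0.3333, -4.3333).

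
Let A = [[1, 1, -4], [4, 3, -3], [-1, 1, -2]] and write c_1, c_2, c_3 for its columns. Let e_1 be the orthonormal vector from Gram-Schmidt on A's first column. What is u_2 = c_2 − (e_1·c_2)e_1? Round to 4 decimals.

u_2 = (0.3333, 0.3333, 1.6667)

c_1 = (1, 4, -1); ‖c_1‖ = 4.2426, so e_1 = (0.2357, 0.9428, -0.2357).
e_1·c_2 = 0.2357·1 + 0.9428·3 + (-0.2357)·1 = 2.8284.
u_2 = c_2 − 2.8284·e_1 = (0.3333, 0.3333, 1.6667).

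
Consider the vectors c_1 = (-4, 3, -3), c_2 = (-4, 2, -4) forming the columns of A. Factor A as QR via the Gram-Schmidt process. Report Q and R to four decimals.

q_1 = c_1/‖c_1‖ = (-4, 3, -3)/5.8310 = (-0.6860, 0.5145, -0.5145).
r_{12} = q_1·c_2 = 5.8310.
u_2 = c_2 − 5.8310·q_1 = (0.0000, -1.0000, -1.0000).
‖u_2‖ = 1.4142, so q_2 = (0.0000, -0.7071, -0.7071).

Q = [[-0.6860, 0.0000], [0.5145, -0.7071], [-0.5145, -0.7071]], R = [[5.8310, 5.8310], [0.0000, 1.4142]]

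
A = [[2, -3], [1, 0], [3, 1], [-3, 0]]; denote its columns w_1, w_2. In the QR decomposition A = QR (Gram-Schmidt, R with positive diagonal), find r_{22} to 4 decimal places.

r_{22} = 3.0998

w_1 = (2, 1, 3, -3); ‖w_1‖ = 4.7958, so e_1 = (0.4170, 0.2085, 0.6255, -0.6255).
e_1·w_2 = 0.4170·(-3) + 0.2085·0 + 0.6255·1 + (-0.6255)·0 = -0.6255.
u_2 = w_2 + 0.6255·e_1 = (-2.7391, 0.1304, 1.3913, -0.3913).
r_{22} = ‖u_2‖ = 3.0998.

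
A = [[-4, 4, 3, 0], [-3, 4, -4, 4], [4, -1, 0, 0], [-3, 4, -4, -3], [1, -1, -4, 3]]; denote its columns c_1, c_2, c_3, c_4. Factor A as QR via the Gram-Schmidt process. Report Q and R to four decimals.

e_1 = c_1/‖c_1‖ = (-4, -3, 4, -3, 1)/7.1414 = (-0.5601, -0.4201, 0.5601, -0.4201, 0.1400).
r_{12} = e_1·c_2 = -6.3013.
u_2 = c_2 + 6.3013·e_1 = (0.4706, 1.3529, 2.5294, 1.3529, -0.1176).
‖u_2‖ = 3.2084, so e_2 = (0.1467, 0.4217, 0.7884, 0.4217, -0.0367).
r_{13} = e_1·c_3 = 1.1202; r_{23} = e_2·c_3 = -2.7868.
u_3 = c_3 − 1.1202·e_1 + 2.7868·e_2 = (4.0362, -2.3543, 1.5695, -2.3543, -4.2590).
‖u_3‖ = 6.9267, so e_3 = (0.5827, -0.3399, 0.2266, -0.3399, -0.6149).
r_{14} = e_1·c_4 = 0.0000; r_{24} = e_2·c_4 = 0.3117; r_{34} = e_3·c_4 = -2.1845.
u_4 = c_4 + 0.0000·e_1 − 0.3117·e_2 + 2.1845·e_3 = (1.2272, 3.1261, 0.2493, -3.8739, 1.6682).
‖u_4‖ = 5.3973, so e_4 = (0.2274, 0.5792, 0.0462, -0.7178, 0.3091).

Q = [[-0.5601, 0.1467, 0.5827, 0.2274], [-0.4201, 0.4217, -0.3399, 0.5792], [0.5601, 0.7884, 0.2266, 0.0462], [-0.4201, 0.4217, -0.3399, -0.7178], [0.1400, -0.0367, -0.6149, 0.3091]], R = [[7.1414, -6.3013, 1.1202, 0.0000], [0.0000, 3.2084, -2.7868, 0.3117], [0.0000, 0.0000, 6.9267, -2.1845], [0.0000, 0.0000, 0.0000, 5.3973]]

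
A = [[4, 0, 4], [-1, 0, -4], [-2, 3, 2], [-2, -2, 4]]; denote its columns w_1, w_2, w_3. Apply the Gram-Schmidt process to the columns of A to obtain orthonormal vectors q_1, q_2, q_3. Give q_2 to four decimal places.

q_2 = (0.0893, -0.0223, 0.7926, -0.6028)

w_1 = (4, -1, -2, -2); ‖w_1‖ = 5.0000, so q_1 = (0.8000, -0.2000, -0.4000, -0.4000).
q_1·w_2 = 0.8000·0 + (-0.2000)·0 + (-0.4000)·3 + (-0.4000)·(-2) = -0.4000.
u_2 = w_2 + 0.4000·q_1 = (0.3200, -0.0800, 2.8400, -2.1600).
‖u_2‖ = 3.5833, so q_2 = (0.0893, -0.0223, 0.7926, -0.6028).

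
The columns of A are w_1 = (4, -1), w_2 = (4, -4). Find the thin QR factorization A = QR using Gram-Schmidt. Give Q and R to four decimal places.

w_1 = (4, -1); ‖w_1‖ = 4.1231, so e_1 = (0.9701, -0.2425).
e_1·w_2 = 0.9701·4 + (-0.2425)·(-4) = 4.8507.
u_2 = w_2 − 4.8507·e_1 = (-0.7059, -2.8235).
‖u_2‖ = 2.9104, so e_2 = (-0.2425, -0.9701).

Q = [[0.9701, -0.2425], [-0.2425, -0.9701]], R = [[4.1231, 4.8507], [0.0000, 2.9104]]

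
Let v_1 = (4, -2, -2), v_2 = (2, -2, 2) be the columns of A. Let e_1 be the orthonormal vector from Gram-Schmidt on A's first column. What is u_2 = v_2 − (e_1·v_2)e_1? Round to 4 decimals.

u_2 = (0.6667, -1.3333, 2.6667)

v_1 = (4, -2, -2); ‖v_1‖ = 4.8990, so e_1 = (0.8165, -0.4082, -0.4082).
e_1·v_2 = 0.8165·2 + (-0.4082)·(-2) + (-0.4082)·2 = 1.6330.
u_2 = v_2 − 1.6330·e_1 = (0.6667, -1.3333, 2.6667).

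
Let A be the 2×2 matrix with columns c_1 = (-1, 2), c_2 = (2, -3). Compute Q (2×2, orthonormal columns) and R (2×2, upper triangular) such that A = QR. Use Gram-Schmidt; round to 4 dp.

Q = [[-0.4472, 0.8944], [0.8944, 0.4472]], R = [[2.2361, -3.5777], [0.0000, 0.4472]]

c_1 = (-1, 2); ‖c_1‖ = 2.2361, so q_1 = (-0.4472, 0.8944).
q_1·c_2 = (-0.4472)·2 + 0.8944·(-3) = -3.5777.
u_2 = c_2 + 3.5777·q_1 = (0.4000, 0.2000).
‖u_2‖ = 0.4472, so q_2 = (0.8944, 0.4472).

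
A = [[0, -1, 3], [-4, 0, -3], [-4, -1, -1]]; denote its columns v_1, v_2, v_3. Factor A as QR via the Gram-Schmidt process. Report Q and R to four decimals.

Q = [[0.0000, -0.8165, 0.5774], [-0.7071, 0.4082, 0.5774], [-0.7071, -0.4082, -0.5774]], R = [[5.6569, 0.7071, 2.8284], [0.0000, 1.2247, -3.2660], [0.0000, 0.0000, 0.5774]]

v_1 = (0, -4, -4); ‖v_1‖ = 5.6569, so q_1 = (0.0000, -0.7071, -0.7071).
q_1·v_2 = 0.0000·(-1) + (-0.7071)·0 + (-0.7071)·(-1) = 0.7071.
u_2 = v_2 − 0.7071·q_1 = (-1.0000, 0.5000, -0.5000).
‖u_2‖ = 1.2247, so q_2 = (-0.8165, 0.4082, -0.4082).
q_1·v_3 = 0.0000·3 + (-0.7071)·(-3) + (-0.7071)·(-1) = 2.8284; q_2·v_3 = (-0.8165)·3 + 0.4082·(-3) + (-0.4082)·(-1) = -3.2660.
u_3 = v_3 − 2.8284·q_1 + 3.2660·q_2 = (0.3333, 0.3333, -0.3333).
‖u_3‖ = 0.5774, so q_3 = (0.5774, 0.5774, -0.5774).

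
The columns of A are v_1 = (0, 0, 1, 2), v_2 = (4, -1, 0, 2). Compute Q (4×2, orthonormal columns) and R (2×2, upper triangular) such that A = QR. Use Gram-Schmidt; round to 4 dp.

e_1 = v_1/‖v_1‖ = (0, 0, 1, 2)/2.2361 = (0.0000, 0.0000, 0.4472, 0.8944).
r_{12} = e_1·v_2 = 1.7889.
u_2 = v_2 − 1.7889·e_1 = (4.0000, -1.0000, -0.8000, 0.4000).
‖u_2‖ = 4.2190, so e_2 = (0.9481, -0.2370, -0.1896, 0.0948).

Q = [[0.0000, 0.9481], [0.0000, -0.2370], [0.4472, -0.1896], [0.8944, 0.0948]], R = [[2.2361, 1.7889], [0.0000, 4.2190]]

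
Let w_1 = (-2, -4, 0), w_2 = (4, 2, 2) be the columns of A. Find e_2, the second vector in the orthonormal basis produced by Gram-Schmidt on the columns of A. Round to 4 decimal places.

w_1 = (-2, -4, 0); ‖w_1‖ = 4.4721, so e_1 = (-0.4472, -0.8944, 0.0000).
e_1·w_2 = (-0.4472)·4 + (-0.8944)·2 + 0.0000·2 = -3.5777.
u_2 = w_2 + 3.5777·e_1 = (2.4000, -1.2000, 2.0000).
‖u_2‖ = 3.3466, so e_2 = (0.7171, -0.3586, 0.5976).

e_2 = (0.7171, -0.3586, 0.5976)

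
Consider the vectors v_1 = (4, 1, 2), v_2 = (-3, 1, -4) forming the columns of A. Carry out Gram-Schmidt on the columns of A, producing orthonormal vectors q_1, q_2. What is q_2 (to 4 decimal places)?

q_2 = (0.2086, 0.6417, -0.7380)

v_1 = (4, 1, 2); ‖v_1‖ = 4.5826, so q_1 = (0.8729, 0.2182, 0.4364).
q_1·v_2 = 0.8729·(-3) + 0.2182·1 + 0.4364·(-4) = -4.1461.
u_2 = v_2 + 4.1461·q_1 = (0.6190, 1.9048, -2.1905).
‖u_2‖ = 2.9681, so q_2 = (0.2086, 0.6417, -0.7380).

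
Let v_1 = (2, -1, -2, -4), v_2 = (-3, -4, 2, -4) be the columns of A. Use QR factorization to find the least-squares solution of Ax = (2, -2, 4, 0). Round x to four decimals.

x = (-0.1854, 0.2634)

v_1 = (2, -1, -2, -4); ‖v_1‖ = 5.0000, so e_1 = (0.4000, -0.2000, -0.4000, -0.8000).
e_1·v_2 = 0.4000·(-3) + (-0.2000)·(-4) + (-0.4000)·2 + (-0.8000)·(-4) = 2.0000.
u_2 = v_2 − 2.0000·e_1 = (-3.8000, -3.6000, 2.8000, -2.4000).
‖u_2‖ = 6.4031, so e_2 = (-0.5935, -0.5622, 0.4373, -0.3748).
Qᵀb = (-0.4000, 1.6867).
Back-substitute: x_2 = 1.6867/6.4031 = 0.2634.
x_1 = (-0.4000 − 2.0000·0.2634)/5.0000 = -0.1854.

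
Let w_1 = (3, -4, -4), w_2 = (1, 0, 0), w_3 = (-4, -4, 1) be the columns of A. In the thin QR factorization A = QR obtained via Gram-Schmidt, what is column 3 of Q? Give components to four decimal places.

w_1 = (3, -4, -4); ‖w_1‖ = 6.4031, so e_1 = (0.4685, -0.6247, -0.6247).
e_1·w_2 = 0.4685·1 + (-0.6247)·0 + (-0.6247)·0 = 0.4685.
u_2 = w_2 − 0.4685·e_1 = (0.7805, 0.2927, 0.2927).
‖u_2‖ = 0.8835, so e_2 = (0.8835, 0.3313, 0.3313).
e_1·w_3 = 0.4685·(-4) + (-0.6247)·(-4) + (-0.6247)·1 = 0.0000; e_2·w_3 = 0.8835·(-4) + 0.3313·(-4) + 0.3313·1 = -4.5277.
u_3 = w_3 − 0.0000·e_1 + 4.5277·e_2 = (0.0000, -2.5000, 2.5000).
‖u_3‖ = 3.5355, so e_3 = (0.0000, -0.7071, 0.7071).

e_3 = (0.0000, -0.7071, 0.7071)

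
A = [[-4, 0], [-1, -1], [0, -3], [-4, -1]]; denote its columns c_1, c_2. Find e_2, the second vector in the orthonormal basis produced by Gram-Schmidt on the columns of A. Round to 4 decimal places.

e_2 = (0.1894, -0.2651, -0.9374, -0.1231)

e_1 = c_1/‖c_1‖ = (-4, -1, 0, -4)/5.7446 = (-0.6963, -0.1741, 0.0000, -0.6963).
r_{12} = e_1·c_2 = 0.8704.
u_2 = c_2 − 0.8704·e_1 = (0.6061, -0.8485, -3.0000, -0.3939).
‖u_2‖ = 3.2004, so e_2 = (0.1894, -0.2651, -0.9374, -0.1231).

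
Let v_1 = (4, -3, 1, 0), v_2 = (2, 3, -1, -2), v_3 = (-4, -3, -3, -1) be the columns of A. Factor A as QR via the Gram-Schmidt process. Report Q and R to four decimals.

v_1 = (4, -3, 1, 0); ‖v_1‖ = 5.0990, so e_1 = (0.7845, -0.5883, 0.1961, 0.0000).
e_1·v_2 = 0.7845·2 + (-0.5883)·3 + 0.1961·(-1) + 0.0000·(-2) = -0.3922.
u_2 = v_2 + 0.3922·e_1 = (2.3077, 2.7692, -0.9231, -2.0000).
‖u_2‖ = 4.2245, so e_2 = (0.5463, 0.6555, -0.2185, -0.4734).
e_1·v_3 = 0.7845·(-4) + (-0.5883)·(-3) + 0.1961·(-3) + 0.0000·(-1) = -1.9612; e_2·v_3 = 0.5463·(-4) + 0.6555·(-3) + (-0.2185)·(-3) + (-0.4734)·(-1) = -3.0227.
u_3 = v_3 + 1.9612·e_1 + 3.0227·e_2 = (-0.8103, -2.1724, -3.2759, -2.4310).
‖u_3‖ = 4.6923, so e_3 = (-0.1727, -0.4630, -0.6981, -0.5181).

Q = [[0.7845, 0.5463, -0.1727], [-0.5883, 0.6555, -0.4630], [0.1961, -0.2185, -0.6981], [0.0000, -0.4734, -0.5181]], R = [[5.0990, -0.3922, -1.9612], [0.0000, 4.2245, -3.0227], [0.0000, 0.0000, 4.6923]]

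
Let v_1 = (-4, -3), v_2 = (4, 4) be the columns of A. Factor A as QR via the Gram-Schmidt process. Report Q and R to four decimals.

e_1 = v_1/‖v_1‖ = (-4, -3)/5.0000 = (-0.8000, -0.6000).
r_{12} = e_1·v_2 = -5.6000.
u_2 = v_2 + 5.6000·e_1 = (-0.4800, 0.6400).
‖u_2‖ = 0.8000, so e_2 = (-0.6000, 0.8000).

Q = [[-0.8000, -0.6000], [-0.6000, 0.8000]], R = [[5.0000, -5.6000], [0.0000, 0.8000]]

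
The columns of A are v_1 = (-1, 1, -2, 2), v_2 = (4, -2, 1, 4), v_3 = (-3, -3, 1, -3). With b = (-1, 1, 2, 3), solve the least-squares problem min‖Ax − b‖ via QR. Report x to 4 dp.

v_1 = (-1, 1, -2, 2); ‖v_1‖ = 3.1623, so e_1 = (-0.3162, 0.3162, -0.6325, 0.6325).
e_1·v_2 = (-0.3162)·4 + 0.3162·(-2) + (-0.6325)·1 + 0.6325·4 = 0.0000.
u_2 = v_2 + 0.0000·e_1 = (4.0000, -2.0000, 1.0000, 4.0000).
‖u_2‖ = 6.0828, so e_2 = (0.6576, -0.3288, 0.1644, 0.6576).
e_1·v_3 = (-0.3162)·(-3) + 0.3162·(-3) + (-0.6325)·1 + 0.6325·(-3) = -2.5298; e_2·v_3 = 0.6576·(-3) + (-0.3288)·(-3) + 0.1644·1 + 0.6576·(-3) = -2.7948.
u_3 = v_3 + 2.5298·e_1 + 2.7948·e_2 = (-1.9622, -3.1189, -0.1405, 0.4378).
‖u_3‖ = 3.7134, so e_3 = (-0.5284, -0.8399, -0.0378, 0.1179).
Qᵀb = (1.2649, 1.3152, -0.0335).
Back-substitute: x_3 = -0.0335/3.7134 = -0.0090.
x_2 = (1.3152 + 2.7948·(-0.0090))/6.0828 = 0.2121.
x_1 = (1.2649 + 0.0000·0.2121 + 2.5298·(-0.0090))/3.1623 = 0.3928.

x = (0.3928, 0.2121, -0.0090)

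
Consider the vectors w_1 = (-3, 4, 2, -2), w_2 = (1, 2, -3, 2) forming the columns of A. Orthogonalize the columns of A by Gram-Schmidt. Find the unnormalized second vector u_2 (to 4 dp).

w_1 = (-3, 4, 2, -2); ‖w_1‖ = 5.7446, so q_1 = (-0.5222, 0.6963, 0.3482, -0.3482).
q_1·w_2 = (-0.5222)·1 + 0.6963·2 + 0.3482·(-3) + (-0.3482)·2 = -0.8704.
u_2 = w_2 + 0.8704·q_1 = (0.5455, 2.6061, -2.6970, 1.6970).

u_2 = (0.5455, 2.6061, -2.6970, 1.6970)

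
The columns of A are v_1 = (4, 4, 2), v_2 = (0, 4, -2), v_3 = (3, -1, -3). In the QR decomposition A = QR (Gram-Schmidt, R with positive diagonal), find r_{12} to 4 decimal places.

r_{12} = 2.0000

v_1 = (4, 4, 2); ‖v_1‖ = 6.0000, so e_1 = (0.6667, 0.6667, 0.3333).
r_{12} = e_1·v_2 = 2.0000.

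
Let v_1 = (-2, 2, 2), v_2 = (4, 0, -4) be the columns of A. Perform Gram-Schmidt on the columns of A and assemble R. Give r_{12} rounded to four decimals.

v_1 = (-2, 2, 2); ‖v_1‖ = 3.4641, so e_1 = (-0.5774, 0.5774, 0.5774).
r_{12} = e_1·v_2 = -4.6188.

r_{12} = -4.6188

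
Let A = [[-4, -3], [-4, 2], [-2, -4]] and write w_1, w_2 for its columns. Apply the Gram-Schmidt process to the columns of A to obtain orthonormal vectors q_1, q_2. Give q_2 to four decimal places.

q_2 = (-0.3333, 0.6667, -0.6667)

w_1 = (-4, -4, -2); ‖w_1‖ = 6.0000, so q_1 = (-0.6667, -0.6667, -0.3333).
q_1·w_2 = (-0.6667)·(-3) + (-0.6667)·2 + (-0.3333)·(-4) = 2.0000.
u_2 = w_2 − 2.0000·q_1 = (-1.6667, 3.3333, -3.3333).
‖u_2‖ = 5.0000, so q_2 = (-0.3333, 0.6667, -0.6667).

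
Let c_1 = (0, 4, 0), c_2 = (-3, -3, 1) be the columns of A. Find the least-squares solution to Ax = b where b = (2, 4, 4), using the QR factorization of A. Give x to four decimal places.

e_1 = c_1/‖c_1‖ = (0, 4, 0)/4.0000 = (0.0000, 1.0000, 0.0000).
r_{12} = e_1·c_2 = -3.0000.
u_2 = c_2 + 3.0000·e_1 = (-3.0000, 0.0000, 1.0000).
‖u_2‖ = 3.1623, so e_2 = (-0.9487, 0.0000, 0.3162).
Qᵀb = (4.0000, -0.6325).
Back-substitute: x_2 = -0.6325/3.1623 = -0.2000.
x_1 = (4.0000 + 3.0000·(-0.2000))/4.0000 = 0.8500.

x = (0.8500, -0.2000)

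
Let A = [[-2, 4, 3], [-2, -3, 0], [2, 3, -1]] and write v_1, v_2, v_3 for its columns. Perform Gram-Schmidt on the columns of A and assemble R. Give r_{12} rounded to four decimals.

r_{12} = 1.1547

e_1 = v_1/‖v_1‖ = (-2, -2, 2)/3.4641 = (-0.5774, -0.5774, 0.5774).
r_{12} = e_1·v_2 = 1.1547.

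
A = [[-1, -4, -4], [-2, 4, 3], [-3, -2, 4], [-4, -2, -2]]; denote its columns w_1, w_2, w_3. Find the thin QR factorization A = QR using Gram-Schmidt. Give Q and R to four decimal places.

Q = [[-0.1826, -0.6055, -0.3177], [-0.3651, 0.7707, -0.1408], [-0.5477, -0.1651, 0.8159], [-0.7303, -0.1101, -0.4621]], R = [[5.4772, 1.8257, -1.0954], [0.0000, 6.0553, 4.2938], [0.0000, 0.0000, 5.0362]]

w_1 = (-1, -2, -3, -4); ‖w_1‖ = 5.4772, so e_1 = (-0.1826, -0.3651, -0.5477, -0.7303).
e_1·w_2 = (-0.1826)·(-4) + (-0.3651)·4 + (-0.5477)·(-2) + (-0.7303)·(-2) = 1.8257.
u_2 = w_2 − 1.8257·e_1 = (-3.6667, 4.6667, -1.0000, -0.6667).
‖u_2‖ = 6.0553, so e_2 = (-0.6055, 0.7707, -0.1651, -0.1101).
e_1·w_3 = (-0.1826)·(-4) + (-0.3651)·3 + (-0.5477)·4 + (-0.7303)·(-2) = -1.0954; e_2·w_3 = (-0.6055)·(-4) + 0.7707·3 + (-0.1651)·4 + (-0.1101)·(-2) = 4.2938.
u_3 = w_3 + 1.0954·e_1 − 4.2938·e_2 = (-1.6000, -0.7091, 4.1091, -2.3273).
‖u_3‖ = 5.0362, so e_3 = (-0.3177, -0.1408, 0.8159, -0.4621).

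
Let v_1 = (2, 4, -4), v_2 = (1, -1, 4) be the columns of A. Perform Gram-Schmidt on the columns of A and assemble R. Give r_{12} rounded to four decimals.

v_1 = (2, 4, -4); ‖v_1‖ = 6.0000, so q_1 = (0.3333, 0.6667, -0.6667).
r_{12} = q_1·v_2 = -3.0000.

r_{12} = -3.0000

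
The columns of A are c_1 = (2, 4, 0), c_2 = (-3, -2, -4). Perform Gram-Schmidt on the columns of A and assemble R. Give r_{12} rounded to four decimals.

r_{12} = -3.1305

c_1 = (2, 4, 0); ‖c_1‖ = 4.4721, so e_1 = (0.4472, 0.8944, 0.0000).
r_{12} = e_1·c_2 = -3.1305.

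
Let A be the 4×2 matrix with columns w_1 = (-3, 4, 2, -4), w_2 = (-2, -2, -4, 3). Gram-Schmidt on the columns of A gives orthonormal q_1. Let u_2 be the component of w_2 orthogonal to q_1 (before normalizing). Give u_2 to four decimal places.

u_2 = (-3.4667, -0.0444, -3.0222, 1.0444)

w_1 = (-3, 4, 2, -4); ‖w_1‖ = 6.7082, so q_1 = (-0.4472, 0.5963, 0.2981, -0.5963).
q_1·w_2 = (-0.4472)·(-2) + 0.5963·(-2) + 0.2981·(-4) + (-0.5963)·3 = -3.2796.
u_2 = w_2 + 3.2796·q_1 = (-3.4667, -0.0444, -3.0222, 1.0444).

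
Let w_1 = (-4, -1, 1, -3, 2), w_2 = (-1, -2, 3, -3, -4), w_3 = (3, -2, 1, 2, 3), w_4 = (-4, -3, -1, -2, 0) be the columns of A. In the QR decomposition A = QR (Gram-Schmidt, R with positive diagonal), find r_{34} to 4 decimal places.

e_1 = w_1/‖w_1‖ = (-4, -1, 1, -3, 2)/5.5678 = (-0.7184, -0.1796, 0.1796, -0.5388, 0.3592).
r_{12} = e_1·w_2 = 1.7961.
u_2 = w_2 − 1.7961·e_1 = (0.2903, -1.6774, 2.6774, -2.0323, -4.6452).
‖u_2‖ = 5.9812, so e_2 = (0.0485, -0.2805, 0.4476, -0.3398, -0.7766).
r_{13} = e_1·w_3 = -1.6164; r_{23} = e_2·w_3 = -1.8553.
u_3 = w_3 + 1.6164·e_1 + 1.8553·e_2 = (1.9288, -2.8106, 2.1208, 0.4986, 2.1398).
‖u_3‖ = 4.5766, so e_3 = (0.4214, -0.6141, 0.4634, 0.1090, 0.4675).
r_{34} = e_3·w_4 = -0.5247.

r_{34} = -0.5247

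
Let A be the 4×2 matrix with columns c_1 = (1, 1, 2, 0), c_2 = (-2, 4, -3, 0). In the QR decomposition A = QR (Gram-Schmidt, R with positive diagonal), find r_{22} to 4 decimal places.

c_1 = (1, 1, 2, 0); ‖c_1‖ = 2.4495, so q_1 = (0.4082, 0.4082, 0.8165, 0.0000).
q_1·c_2 = 0.4082·(-2) + 0.4082·4 + 0.8165·(-3) + 0.0000·0 = -1.6330.
u_2 = c_2 + 1.6330·q_1 = (-1.3333, 4.6667, -1.6667, 0.0000).
r_{22} = ‖u_2‖ = 5.1316.

r_{22} = 5.1316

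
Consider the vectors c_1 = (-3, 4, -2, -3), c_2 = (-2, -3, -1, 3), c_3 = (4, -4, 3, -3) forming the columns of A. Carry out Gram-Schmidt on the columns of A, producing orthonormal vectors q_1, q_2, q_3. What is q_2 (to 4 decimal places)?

q_1 = c_1/‖c_1‖ = (-3, 4, -2, -3)/6.1644 = (-0.4867, 0.6489, -0.3244, -0.4867).
r_{12} = q_1·c_2 = -2.1089.
u_2 = c_2 + 2.1089·q_1 = (-3.0263, -1.6316, -1.6842, 1.9737).
‖u_2‖ = 4.3073, so q_2 = (-0.7026, -0.3788, -0.3910, 0.4582).

q_2 = (-0.7026, -0.3788, -0.3910, 0.4582)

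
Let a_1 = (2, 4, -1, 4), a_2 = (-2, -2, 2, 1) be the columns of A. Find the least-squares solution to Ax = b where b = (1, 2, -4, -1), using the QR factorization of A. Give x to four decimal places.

q_1 = a_1/‖a_1‖ = (2, 4, -1, 4)/6.0828 = (0.3288, 0.6576, -0.1644, 0.6576).
r_{12} = q_1·a_2 = -1.6440.
u_2 = a_2 + 1.6440·q_1 = (-1.4595, -0.9189, 1.7297, 2.0811).
‖u_2‖ = 3.2089, so q_2 = (-0.4548, -0.2864, 0.5390, 0.6485).
Qᵀb = (1.6440, -3.8322).
Back-substitute: x_2 = -3.8322/3.2089 = -1.1942.
x_1 = (1.6440 + 1.6440·(-1.1942))/6.0828 = -0.0525.

x = (-0.0525, -1.1942)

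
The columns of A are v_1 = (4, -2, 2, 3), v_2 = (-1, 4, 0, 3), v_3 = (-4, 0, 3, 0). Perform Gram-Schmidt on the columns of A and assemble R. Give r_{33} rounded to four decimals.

r_{33} = 4.6474

v_1 = (4, -2, 2, 3); ‖v_1‖ = 5.7446, so q_1 = (0.6963, -0.3482, 0.3482, 0.5222).
q_1·v_2 = 0.6963·(-1) + (-0.3482)·4 + 0.3482·0 + 0.5222·3 = -0.5222.
u_2 = v_2 + 0.5222·q_1 = (-0.6364, 3.8182, 0.1818, 3.2727).
‖u_2‖ = 5.0722, so q_2 = (-0.1255, 0.7528, 0.0358, 0.6452).
q_1·v_3 = 0.6963·(-4) + (-0.3482)·0 + 0.3482·3 + 0.5222·0 = -1.7408; q_2·v_3 = (-0.1255)·(-4) + 0.7528·0 + 0.0358·3 + 0.6452·0 = 0.6094.
u_3 = v_3 + 1.7408·q_1 − 0.6094·q_2 = (-2.7114, -1.0648, 3.5842, 0.5159).
r_{33} = ‖u_3‖ = 4.6474.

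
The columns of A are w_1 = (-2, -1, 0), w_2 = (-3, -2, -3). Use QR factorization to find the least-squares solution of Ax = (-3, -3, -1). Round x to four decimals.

w_1 = (-2, -1, 0); ‖w_1‖ = 2.2361, so e_1 = (-0.8944, -0.4472, 0.0000).
e_1·w_2 = (-0.8944)·(-3) + (-0.4472)·(-2) + 0.0000·(-3) = 3.5777.
u_2 = w_2 − 3.5777·e_1 = (0.2000, -0.4000, -3.0000).
‖u_2‖ = 3.0332, so e_2 = (0.0659, -0.1319, -0.9891).
Qᵀb = (4.0249, 1.1869).
Back-substitute: x_2 = 1.1869/3.0332 = 0.3913.
x_1 = (4.0249 − 3.5777·0.3913)/2.2361 = 1.1739.

x = (1.1739, 0.3913)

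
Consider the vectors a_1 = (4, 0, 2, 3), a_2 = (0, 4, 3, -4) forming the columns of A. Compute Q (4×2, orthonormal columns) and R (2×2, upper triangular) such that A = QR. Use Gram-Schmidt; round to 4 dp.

Q = [[0.7428, 0.1312], [0.0000, 0.6344], [0.3714, 0.5414], [0.5571, -0.5359]], R = [[5.3852, -1.1142], [0.0000, 6.3054]]

e_1 = a_1/‖a_1‖ = (4, 0, 2, 3)/5.3852 = (0.7428, 0.0000, 0.3714, 0.5571).
r_{12} = e_1·a_2 = -1.1142.
u_2 = a_2 + 1.1142·e_1 = (0.8276, 4.0000, 3.4138, -3.3793).
‖u_2‖ = 6.3054, so e_2 = (0.1312, 0.6344, 0.5414, -0.5359).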